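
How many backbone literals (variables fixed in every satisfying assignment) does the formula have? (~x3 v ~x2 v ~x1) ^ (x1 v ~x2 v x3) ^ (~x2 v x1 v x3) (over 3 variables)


Find all satisfying assignments: 6 model(s).
Check which variables have the same value in every model.
No variable is fixed across all models.
Backbone size = 0.

0


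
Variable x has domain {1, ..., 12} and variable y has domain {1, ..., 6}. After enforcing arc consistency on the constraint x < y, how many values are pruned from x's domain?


For the constraint x < y, x needs a supporting value in y's domain.
x can be at most 5 (one less than y's maximum).
Valid x values from domain: 5 out of 12.
Pruned = 12 - 5 = 7.

7


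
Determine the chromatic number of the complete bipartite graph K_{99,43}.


K_{99,43} is bipartite by definition: the two parts are independent sets, with every edge crossing between them.
Color all vertices in one part with color 1 and all vertices in the other part with color 2.
Since the graph has at least one edge, one color does not suffice.
Chromatic number = 2.

2


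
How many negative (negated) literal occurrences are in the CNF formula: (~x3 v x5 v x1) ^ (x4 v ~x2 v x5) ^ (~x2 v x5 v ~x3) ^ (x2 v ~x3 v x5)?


Scan each clause for negated literals.
Clause 1: 1 negative; Clause 2: 1 negative; Clause 3: 2 negative; Clause 4: 1 negative.
Total negative literal occurrences = 5.

5


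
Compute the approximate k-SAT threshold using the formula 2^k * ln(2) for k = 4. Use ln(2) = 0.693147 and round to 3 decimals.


Using the asymptotic formula: threshold ~ 2^k * ln(2).
2^4 = 16.
16 * 0.693147 = 11.09.

11.09


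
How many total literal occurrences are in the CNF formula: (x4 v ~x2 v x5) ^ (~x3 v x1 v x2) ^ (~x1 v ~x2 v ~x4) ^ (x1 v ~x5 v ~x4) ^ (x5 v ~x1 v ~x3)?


Clause lengths: 3, 3, 3, 3, 3.
Sum = 3 + 3 + 3 + 3 + 3 = 15.

15


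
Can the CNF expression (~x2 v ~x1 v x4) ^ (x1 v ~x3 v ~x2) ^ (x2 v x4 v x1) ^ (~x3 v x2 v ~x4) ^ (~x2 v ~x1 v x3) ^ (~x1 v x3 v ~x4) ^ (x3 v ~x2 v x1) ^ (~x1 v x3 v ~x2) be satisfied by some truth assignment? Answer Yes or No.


Check all 16 possible truth assignments.
Number of satisfying assignments found: 4.
The formula is satisfiable.

Yes


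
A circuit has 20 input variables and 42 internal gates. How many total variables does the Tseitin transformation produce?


The Tseitin transformation introduces one auxiliary variable per gate.
Total variables = inputs + gates = 20 + 42 = 62.

62


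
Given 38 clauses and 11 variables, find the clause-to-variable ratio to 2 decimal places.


Clause-to-variable ratio = clauses / variables.
38 / 11 = 3.45.

3.45


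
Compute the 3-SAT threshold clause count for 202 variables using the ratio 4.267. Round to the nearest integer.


The 3-SAT phase transition occurs at approximately 4.267 clauses per variable.
m = 4.267 * 202 = 861.934.
Rounded to nearest integer: 862.

862


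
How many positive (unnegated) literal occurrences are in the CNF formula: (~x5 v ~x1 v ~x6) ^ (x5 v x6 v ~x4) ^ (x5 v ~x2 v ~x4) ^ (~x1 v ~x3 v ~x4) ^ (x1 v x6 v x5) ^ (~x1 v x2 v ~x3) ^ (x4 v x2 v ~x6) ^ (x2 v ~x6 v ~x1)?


Scan each clause for unnegated literals.
Clause 1: 0 positive; Clause 2: 2 positive; Clause 3: 1 positive; Clause 4: 0 positive; Clause 5: 3 positive; Clause 6: 1 positive; Clause 7: 2 positive; Clause 8: 1 positive.
Total positive literal occurrences = 10.

10


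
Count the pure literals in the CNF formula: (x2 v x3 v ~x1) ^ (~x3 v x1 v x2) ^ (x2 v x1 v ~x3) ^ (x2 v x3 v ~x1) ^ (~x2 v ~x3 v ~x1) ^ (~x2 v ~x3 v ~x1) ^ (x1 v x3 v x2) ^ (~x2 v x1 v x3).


A pure literal appears in only one polarity across all clauses.
No pure literals found.
Count = 0.

0


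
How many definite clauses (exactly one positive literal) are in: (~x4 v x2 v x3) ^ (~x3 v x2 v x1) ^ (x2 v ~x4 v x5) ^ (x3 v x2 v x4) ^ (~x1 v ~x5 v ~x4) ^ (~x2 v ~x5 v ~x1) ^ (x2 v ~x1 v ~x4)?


A definite clause has exactly one positive literal.
Clause 1: 2 positive -> not definite
Clause 2: 2 positive -> not definite
Clause 3: 2 positive -> not definite
Clause 4: 3 positive -> not definite
Clause 5: 0 positive -> not definite
Clause 6: 0 positive -> not definite
Clause 7: 1 positive -> definite
Definite clause count = 1.

1


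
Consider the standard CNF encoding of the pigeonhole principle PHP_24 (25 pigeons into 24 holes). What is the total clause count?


The PHP encoding has two parts:
1) At-least-one-hole clauses: 25 (one per pigeon, each with 24 literals).
2) At-most-one-pigeon-per-hole clauses: 24 holes * C(25,2) = 24 * 300 = 7200.
Total clauses = 25 + 7200 = 7225.

7225


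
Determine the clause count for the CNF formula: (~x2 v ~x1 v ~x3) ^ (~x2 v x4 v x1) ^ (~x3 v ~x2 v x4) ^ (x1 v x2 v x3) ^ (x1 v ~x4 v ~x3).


Each group enclosed in parentheses joined by ^ is one clause.
Counting the conjuncts: 5 clauses.

5


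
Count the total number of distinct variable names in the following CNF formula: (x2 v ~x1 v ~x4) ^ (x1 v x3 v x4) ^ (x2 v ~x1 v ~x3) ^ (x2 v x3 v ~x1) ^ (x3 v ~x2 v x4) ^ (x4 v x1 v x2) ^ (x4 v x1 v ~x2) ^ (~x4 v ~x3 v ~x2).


Identify each distinct variable in the formula.
Variables found: x1, x2, x3, x4.
Total distinct variables = 4.

4


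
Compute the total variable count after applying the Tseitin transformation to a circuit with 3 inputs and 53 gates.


The Tseitin transformation introduces one auxiliary variable per gate.
Total variables = inputs + gates = 3 + 53 = 56.

56


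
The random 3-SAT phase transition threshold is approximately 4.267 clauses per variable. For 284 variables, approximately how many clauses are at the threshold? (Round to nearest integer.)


The 3-SAT phase transition occurs at approximately 4.267 clauses per variable.
m = 4.267 * 284 = 1211.828.
Rounded to nearest integer: 1212.

1212


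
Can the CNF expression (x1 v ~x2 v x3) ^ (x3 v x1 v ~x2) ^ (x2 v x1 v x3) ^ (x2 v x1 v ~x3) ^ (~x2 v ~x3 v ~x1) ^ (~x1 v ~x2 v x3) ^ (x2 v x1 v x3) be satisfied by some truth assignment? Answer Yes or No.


Check all 8 possible truth assignments.
Number of satisfying assignments found: 3.
The formula is satisfiable.

Yes


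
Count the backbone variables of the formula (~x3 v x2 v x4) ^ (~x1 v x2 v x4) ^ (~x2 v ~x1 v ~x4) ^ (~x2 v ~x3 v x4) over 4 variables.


Find all satisfying assignments: 9 model(s).
Check which variables have the same value in every model.
No variable is fixed across all models.
Backbone size = 0.

0


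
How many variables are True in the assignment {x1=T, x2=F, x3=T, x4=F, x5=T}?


The weight is the number of variables assigned True.
True variables: x1, x3, x5.
Weight = 3.

3


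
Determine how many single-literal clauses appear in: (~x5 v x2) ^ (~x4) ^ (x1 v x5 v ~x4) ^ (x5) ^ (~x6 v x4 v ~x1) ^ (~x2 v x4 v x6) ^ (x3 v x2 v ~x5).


A unit clause contains exactly one literal.
Unit clauses found: (~x4), (x5).
Count = 2.

2


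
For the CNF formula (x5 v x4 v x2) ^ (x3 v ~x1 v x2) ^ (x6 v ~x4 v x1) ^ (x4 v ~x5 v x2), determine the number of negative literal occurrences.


Scan each clause for negated literals.
Clause 1: 0 negative; Clause 2: 1 negative; Clause 3: 1 negative; Clause 4: 1 negative.
Total negative literal occurrences = 3.

3


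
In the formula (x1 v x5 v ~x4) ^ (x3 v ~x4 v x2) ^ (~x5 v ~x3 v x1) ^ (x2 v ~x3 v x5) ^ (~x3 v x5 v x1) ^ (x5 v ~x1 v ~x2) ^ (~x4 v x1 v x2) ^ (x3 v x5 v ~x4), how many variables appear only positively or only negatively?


A pure literal appears in only one polarity across all clauses.
Pure literals: x4 (negative only).
Count = 1.

1


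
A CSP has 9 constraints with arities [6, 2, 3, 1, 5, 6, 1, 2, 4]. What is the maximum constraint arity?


The arities are: 6, 2, 3, 1, 5, 6, 1, 2, 4.
Scan for the maximum value.
Maximum arity = 6.

6


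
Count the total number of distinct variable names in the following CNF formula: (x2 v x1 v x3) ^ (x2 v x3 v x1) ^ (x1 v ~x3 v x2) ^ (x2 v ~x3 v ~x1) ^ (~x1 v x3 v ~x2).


Identify each distinct variable in the formula.
Variables found: x1, x2, x3.
Total distinct variables = 3.

3


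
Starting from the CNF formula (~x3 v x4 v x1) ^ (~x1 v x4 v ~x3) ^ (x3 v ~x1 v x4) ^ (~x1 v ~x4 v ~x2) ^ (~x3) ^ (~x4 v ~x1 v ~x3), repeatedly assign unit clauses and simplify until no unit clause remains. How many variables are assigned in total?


Unit propagation repeatedly assigns the literal in any unit clause, then simplifies.
Assignments in order: x3 = F.
No further unit clauses remain.
Total variables assigned = 1.

1


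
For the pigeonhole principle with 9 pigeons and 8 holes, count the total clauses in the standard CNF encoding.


The PHP encoding has two parts:
1) At-least-one-hole clauses: 9 (one per pigeon, each with 8 literals).
2) At-most-one-pigeon-per-hole clauses: 8 holes * C(9,2) = 8 * 36 = 288.
Total clauses = 9 + 288 = 297.

297


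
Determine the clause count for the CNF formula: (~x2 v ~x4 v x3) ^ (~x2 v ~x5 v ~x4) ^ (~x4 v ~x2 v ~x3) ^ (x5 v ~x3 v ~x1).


Each group enclosed in parentheses joined by ^ is one clause.
Counting the conjuncts: 4 clauses.

4


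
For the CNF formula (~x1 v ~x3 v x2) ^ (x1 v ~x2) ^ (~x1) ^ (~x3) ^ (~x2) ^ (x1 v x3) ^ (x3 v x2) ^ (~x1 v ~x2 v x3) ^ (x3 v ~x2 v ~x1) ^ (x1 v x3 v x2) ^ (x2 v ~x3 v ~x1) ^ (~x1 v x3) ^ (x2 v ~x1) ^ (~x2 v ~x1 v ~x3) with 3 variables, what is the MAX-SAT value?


Enumerate all 8 truth assignments.
For each, count how many of the 14 clauses are satisfied.
The formula is not fully satisfiable, so the maximum is below 14.
Maximum simultaneously satisfiable clauses = 13.

13


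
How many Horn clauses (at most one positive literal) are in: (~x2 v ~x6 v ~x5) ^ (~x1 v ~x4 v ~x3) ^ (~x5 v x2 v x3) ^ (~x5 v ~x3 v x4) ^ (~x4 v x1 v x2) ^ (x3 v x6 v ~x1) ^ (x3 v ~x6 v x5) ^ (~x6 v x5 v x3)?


A Horn clause has at most one positive literal.
Clause 1: 0 positive lit(s) -> Horn
Clause 2: 0 positive lit(s) -> Horn
Clause 3: 2 positive lit(s) -> not Horn
Clause 4: 1 positive lit(s) -> Horn
Clause 5: 2 positive lit(s) -> not Horn
Clause 6: 2 positive lit(s) -> not Horn
Clause 7: 2 positive lit(s) -> not Horn
Clause 8: 2 positive lit(s) -> not Horn
Total Horn clauses = 3.

3


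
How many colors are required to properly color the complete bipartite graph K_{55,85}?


K_{55,85} is bipartite by definition: the two parts are independent sets, with every edge crossing between them.
Color all vertices in one part with color 1 and all vertices in the other part with color 2.
Since the graph has at least one edge, one color does not suffice.
Chromatic number = 2.

2


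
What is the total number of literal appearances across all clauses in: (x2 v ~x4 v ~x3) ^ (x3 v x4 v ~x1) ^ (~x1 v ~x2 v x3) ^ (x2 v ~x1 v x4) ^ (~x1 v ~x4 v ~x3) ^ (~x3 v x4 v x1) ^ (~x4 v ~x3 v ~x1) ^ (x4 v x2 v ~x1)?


Clause lengths: 3, 3, 3, 3, 3, 3, 3, 3.
Sum = 3 + 3 + 3 + 3 + 3 + 3 + 3 + 3 = 24.

24


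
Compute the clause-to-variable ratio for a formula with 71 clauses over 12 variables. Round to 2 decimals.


Clause-to-variable ratio = clauses / variables.
71 / 12 = 5.92.

5.92


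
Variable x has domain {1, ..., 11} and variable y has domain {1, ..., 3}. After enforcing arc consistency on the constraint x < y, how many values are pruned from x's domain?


For the constraint x < y, x needs a supporting value in y's domain.
x can be at most 2 (one less than y's maximum).
Valid x values from domain: 2 out of 11.
Pruned = 11 - 2 = 9.

9


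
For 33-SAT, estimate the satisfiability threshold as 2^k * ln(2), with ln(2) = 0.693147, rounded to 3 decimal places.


Using the asymptotic formula: threshold ~ 2^k * ln(2).
2^33 = 8589934592.
8589934592 * 0.693147 = 5954087392.641.

5954087392.641


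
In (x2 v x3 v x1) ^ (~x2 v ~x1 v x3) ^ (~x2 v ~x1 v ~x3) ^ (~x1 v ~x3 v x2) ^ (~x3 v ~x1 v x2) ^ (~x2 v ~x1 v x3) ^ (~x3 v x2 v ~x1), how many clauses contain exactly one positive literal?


A definite clause has exactly one positive literal.
Clause 1: 3 positive -> not definite
Clause 2: 1 positive -> definite
Clause 3: 0 positive -> not definite
Clause 4: 1 positive -> definite
Clause 5: 1 positive -> definite
Clause 6: 1 positive -> definite
Clause 7: 1 positive -> definite
Definite clause count = 5.

5


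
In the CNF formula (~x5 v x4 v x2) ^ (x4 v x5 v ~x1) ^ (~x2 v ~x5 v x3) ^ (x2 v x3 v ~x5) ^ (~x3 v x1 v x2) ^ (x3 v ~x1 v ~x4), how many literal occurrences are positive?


Scan each clause for unnegated literals.
Clause 1: 2 positive; Clause 2: 2 positive; Clause 3: 1 positive; Clause 4: 2 positive; Clause 5: 2 positive; Clause 6: 1 positive.
Total positive literal occurrences = 10.

10


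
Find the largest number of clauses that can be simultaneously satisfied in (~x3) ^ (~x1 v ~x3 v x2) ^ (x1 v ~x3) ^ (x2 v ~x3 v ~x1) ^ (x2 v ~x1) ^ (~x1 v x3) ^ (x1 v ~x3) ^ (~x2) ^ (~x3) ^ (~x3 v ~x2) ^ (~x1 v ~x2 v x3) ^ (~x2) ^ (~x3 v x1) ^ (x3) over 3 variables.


Enumerate all 8 truth assignments.
For each, count how many of the 14 clauses are satisfied.
The formula is not fully satisfiable, so the maximum is below 14.
Maximum simultaneously satisfiable clauses = 13.

13


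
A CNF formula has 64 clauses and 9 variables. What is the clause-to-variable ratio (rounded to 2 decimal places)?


Clause-to-variable ratio = clauses / variables.
64 / 9 = 7.11.

7.11


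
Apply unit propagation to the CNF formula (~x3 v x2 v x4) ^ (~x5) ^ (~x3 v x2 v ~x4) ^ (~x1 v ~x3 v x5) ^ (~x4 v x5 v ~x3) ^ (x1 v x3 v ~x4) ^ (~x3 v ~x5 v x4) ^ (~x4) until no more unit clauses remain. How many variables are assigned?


Unit propagation repeatedly assigns the literal in any unit clause, then simplifies.
Assignments in order: x5 = F, x4 = F.
No further unit clauses remain.
Total variables assigned = 2.

2


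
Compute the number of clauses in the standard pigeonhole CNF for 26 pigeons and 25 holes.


The PHP encoding has two parts:
1) At-least-one-hole clauses: 26 (one per pigeon, each with 25 literals).
2) At-most-one-pigeon-per-hole clauses: 25 holes * C(26,2) = 25 * 325 = 8125.
Total clauses = 26 + 8125 = 8151.

8151


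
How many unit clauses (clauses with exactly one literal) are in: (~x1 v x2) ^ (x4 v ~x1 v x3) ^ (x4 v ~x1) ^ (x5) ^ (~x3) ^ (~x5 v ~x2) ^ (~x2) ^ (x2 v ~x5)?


A unit clause contains exactly one literal.
Unit clauses found: (x5), (~x3), (~x2).
Count = 3.

3


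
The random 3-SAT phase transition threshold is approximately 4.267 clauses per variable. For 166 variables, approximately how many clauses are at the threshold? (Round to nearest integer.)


The 3-SAT phase transition occurs at approximately 4.267 clauses per variable.
m = 4.267 * 166 = 708.322.
Rounded to nearest integer: 708.

708


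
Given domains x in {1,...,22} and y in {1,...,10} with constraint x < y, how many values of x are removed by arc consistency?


For the constraint x < y, x needs a supporting value in y's domain.
x can be at most 9 (one less than y's maximum).
Valid x values from domain: 9 out of 22.
Pruned = 22 - 9 = 13.

13


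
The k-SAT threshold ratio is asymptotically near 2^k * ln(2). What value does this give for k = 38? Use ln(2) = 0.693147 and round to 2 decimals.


Using the asymptotic formula: threshold ~ 2^k * ln(2).
2^38 = 274877906944.
274877906944 * 0.693147 = 190530796564.51.

190530796564.51


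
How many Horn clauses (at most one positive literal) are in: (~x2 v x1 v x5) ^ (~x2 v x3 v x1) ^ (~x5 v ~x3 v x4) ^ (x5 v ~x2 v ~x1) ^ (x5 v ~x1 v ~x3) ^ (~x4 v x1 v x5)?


A Horn clause has at most one positive literal.
Clause 1: 2 positive lit(s) -> not Horn
Clause 2: 2 positive lit(s) -> not Horn
Clause 3: 1 positive lit(s) -> Horn
Clause 4: 1 positive lit(s) -> Horn
Clause 5: 1 positive lit(s) -> Horn
Clause 6: 2 positive lit(s) -> not Horn
Total Horn clauses = 3.

3


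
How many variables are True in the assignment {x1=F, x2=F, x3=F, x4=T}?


The weight is the number of variables assigned True.
True variables: x4.
Weight = 1.

1


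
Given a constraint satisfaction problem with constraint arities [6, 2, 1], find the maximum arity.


The arities are: 6, 2, 1.
Scan for the maximum value.
Maximum arity = 6.

6


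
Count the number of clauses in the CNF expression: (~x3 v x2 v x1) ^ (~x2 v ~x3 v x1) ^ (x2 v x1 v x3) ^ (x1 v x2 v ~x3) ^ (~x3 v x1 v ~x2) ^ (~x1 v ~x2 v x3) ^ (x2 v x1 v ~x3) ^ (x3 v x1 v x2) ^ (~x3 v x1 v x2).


Each group enclosed in parentheses joined by ^ is one clause.
Counting the conjuncts: 9 clauses.

9


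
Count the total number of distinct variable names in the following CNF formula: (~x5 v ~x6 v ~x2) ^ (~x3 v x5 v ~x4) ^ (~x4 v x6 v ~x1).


Identify each distinct variable in the formula.
Variables found: x1, x2, x3, x4, x5, x6.
Total distinct variables = 6.

6


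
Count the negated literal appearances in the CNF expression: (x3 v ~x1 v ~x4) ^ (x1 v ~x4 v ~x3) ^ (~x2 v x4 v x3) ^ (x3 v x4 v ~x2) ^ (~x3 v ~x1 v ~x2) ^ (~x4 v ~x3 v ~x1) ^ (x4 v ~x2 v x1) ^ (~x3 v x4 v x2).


Scan each clause for negated literals.
Clause 1: 2 negative; Clause 2: 2 negative; Clause 3: 1 negative; Clause 4: 1 negative; Clause 5: 3 negative; Clause 6: 3 negative; Clause 7: 1 negative; Clause 8: 1 negative.
Total negative literal occurrences = 14.

14


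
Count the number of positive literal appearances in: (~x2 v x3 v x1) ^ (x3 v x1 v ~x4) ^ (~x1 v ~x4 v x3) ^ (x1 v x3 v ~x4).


Scan each clause for unnegated literals.
Clause 1: 2 positive; Clause 2: 2 positive; Clause 3: 1 positive; Clause 4: 2 positive.
Total positive literal occurrences = 7.

7


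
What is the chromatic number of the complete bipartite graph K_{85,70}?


K_{85,70} is bipartite by definition: the two parts are independent sets, with every edge crossing between them.
Color all vertices in one part with color 1 and all vertices in the other part with color 2.
Since the graph has at least one edge, one color does not suffice.
Chromatic number = 2.

2


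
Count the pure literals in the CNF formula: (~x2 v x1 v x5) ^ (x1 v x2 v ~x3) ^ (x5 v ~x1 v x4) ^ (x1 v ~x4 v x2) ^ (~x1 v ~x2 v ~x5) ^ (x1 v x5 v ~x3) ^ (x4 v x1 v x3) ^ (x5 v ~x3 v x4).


A pure literal appears in only one polarity across all clauses.
No pure literals found.
Count = 0.

0


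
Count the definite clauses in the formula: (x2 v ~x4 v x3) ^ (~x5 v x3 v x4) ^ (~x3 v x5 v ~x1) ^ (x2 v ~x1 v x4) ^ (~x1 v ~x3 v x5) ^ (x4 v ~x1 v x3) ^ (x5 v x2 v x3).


A definite clause has exactly one positive literal.
Clause 1: 2 positive -> not definite
Clause 2: 2 positive -> not definite
Clause 3: 1 positive -> definite
Clause 4: 2 positive -> not definite
Clause 5: 1 positive -> definite
Clause 6: 2 positive -> not definite
Clause 7: 3 positive -> not definite
Definite clause count = 2.

2


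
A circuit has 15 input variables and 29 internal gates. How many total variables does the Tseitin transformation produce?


The Tseitin transformation introduces one auxiliary variable per gate.
Total variables = inputs + gates = 15 + 29 = 44.

44


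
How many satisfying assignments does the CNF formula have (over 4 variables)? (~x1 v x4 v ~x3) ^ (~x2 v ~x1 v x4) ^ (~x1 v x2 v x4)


Enumerate all 16 truth assignments over 4 variables.
Test each against every clause.
Satisfying assignments found: 12.

12


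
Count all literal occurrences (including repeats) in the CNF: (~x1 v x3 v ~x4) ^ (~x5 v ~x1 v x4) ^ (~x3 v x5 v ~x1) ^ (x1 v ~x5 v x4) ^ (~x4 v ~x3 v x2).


Clause lengths: 3, 3, 3, 3, 3.
Sum = 3 + 3 + 3 + 3 + 3 = 15.

15


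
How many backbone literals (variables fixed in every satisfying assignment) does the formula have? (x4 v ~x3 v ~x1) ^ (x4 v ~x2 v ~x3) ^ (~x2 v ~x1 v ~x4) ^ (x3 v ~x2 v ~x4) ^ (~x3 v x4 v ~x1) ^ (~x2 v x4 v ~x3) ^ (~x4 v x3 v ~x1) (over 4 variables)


Find all satisfying assignments: 9 model(s).
Check which variables have the same value in every model.
No variable is fixed across all models.
Backbone size = 0.

0


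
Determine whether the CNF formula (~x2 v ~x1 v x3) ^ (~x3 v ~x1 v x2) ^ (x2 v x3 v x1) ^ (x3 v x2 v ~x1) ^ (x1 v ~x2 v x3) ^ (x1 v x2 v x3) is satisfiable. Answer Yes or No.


Check all 8 possible truth assignments.
Number of satisfying assignments found: 3.
The formula is satisfiable.

Yes


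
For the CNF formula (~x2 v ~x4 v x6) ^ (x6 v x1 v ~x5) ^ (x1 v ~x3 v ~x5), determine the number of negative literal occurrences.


Scan each clause for negated literals.
Clause 1: 2 negative; Clause 2: 1 negative; Clause 3: 2 negative.
Total negative literal occurrences = 5.

5


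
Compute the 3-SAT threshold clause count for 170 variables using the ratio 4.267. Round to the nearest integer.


The 3-SAT phase transition occurs at approximately 4.267 clauses per variable.
m = 4.267 * 170 = 725.39.
Rounded to nearest integer: 725.

725


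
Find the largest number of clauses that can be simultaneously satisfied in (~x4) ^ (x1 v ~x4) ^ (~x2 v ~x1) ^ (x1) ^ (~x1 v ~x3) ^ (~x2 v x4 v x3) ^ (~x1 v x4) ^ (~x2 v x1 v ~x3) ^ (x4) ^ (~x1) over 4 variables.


Enumerate all 16 truth assignments.
For each, count how many of the 10 clauses are satisfied.
The formula is not fully satisfiable, so the maximum is below 10.
Maximum simultaneously satisfiable clauses = 8.

8


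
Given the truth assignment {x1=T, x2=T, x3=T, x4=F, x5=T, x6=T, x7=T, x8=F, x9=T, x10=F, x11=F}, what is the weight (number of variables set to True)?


The weight is the number of variables assigned True.
True variables: x1, x2, x3, x5, x6, x7, x9.
Weight = 7.

7


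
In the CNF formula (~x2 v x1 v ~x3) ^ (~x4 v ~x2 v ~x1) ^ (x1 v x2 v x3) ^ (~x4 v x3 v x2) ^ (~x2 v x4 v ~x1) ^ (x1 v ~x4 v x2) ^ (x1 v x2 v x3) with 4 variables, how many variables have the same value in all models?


Find all satisfying assignments: 6 model(s).
Check which variables have the same value in every model.
No variable is fixed across all models.
Backbone size = 0.

0


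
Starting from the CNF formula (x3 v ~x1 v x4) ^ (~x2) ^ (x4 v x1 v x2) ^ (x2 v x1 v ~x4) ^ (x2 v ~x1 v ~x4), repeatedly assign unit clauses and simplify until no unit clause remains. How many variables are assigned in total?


Unit propagation repeatedly assigns the literal in any unit clause, then simplifies.
Assignments in order: x2 = F.
No further unit clauses remain.
Total variables assigned = 1.

1


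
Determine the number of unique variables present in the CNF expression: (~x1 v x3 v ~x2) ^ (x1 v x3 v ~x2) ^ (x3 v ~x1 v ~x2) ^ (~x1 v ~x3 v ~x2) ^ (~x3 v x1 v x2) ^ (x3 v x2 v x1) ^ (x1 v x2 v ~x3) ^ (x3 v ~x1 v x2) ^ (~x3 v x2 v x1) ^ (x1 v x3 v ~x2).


Identify each distinct variable in the formula.
Variables found: x1, x2, x3.
Total distinct variables = 3.

3


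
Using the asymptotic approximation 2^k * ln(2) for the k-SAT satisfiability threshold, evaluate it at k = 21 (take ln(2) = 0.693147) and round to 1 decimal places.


Using the asymptotic formula: threshold ~ 2^k * ln(2).
2^21 = 2097152.
2097152 * 0.693147 = 1453634.6.

1453634.6


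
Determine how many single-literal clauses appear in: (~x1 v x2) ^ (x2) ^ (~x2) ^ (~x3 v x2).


A unit clause contains exactly one literal.
Unit clauses found: (x2), (~x2).
Count = 2.

2


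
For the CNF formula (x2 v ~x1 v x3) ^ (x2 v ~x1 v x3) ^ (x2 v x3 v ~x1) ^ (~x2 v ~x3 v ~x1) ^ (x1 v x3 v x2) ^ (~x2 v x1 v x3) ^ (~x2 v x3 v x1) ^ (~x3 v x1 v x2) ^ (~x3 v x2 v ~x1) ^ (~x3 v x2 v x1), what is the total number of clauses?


Each group enclosed in parentheses joined by ^ is one clause.
Counting the conjuncts: 10 clauses.

10


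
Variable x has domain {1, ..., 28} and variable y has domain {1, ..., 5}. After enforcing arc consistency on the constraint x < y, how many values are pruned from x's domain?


For the constraint x < y, x needs a supporting value in y's domain.
x can be at most 4 (one less than y's maximum).
Valid x values from domain: 4 out of 28.
Pruned = 28 - 4 = 24.

24


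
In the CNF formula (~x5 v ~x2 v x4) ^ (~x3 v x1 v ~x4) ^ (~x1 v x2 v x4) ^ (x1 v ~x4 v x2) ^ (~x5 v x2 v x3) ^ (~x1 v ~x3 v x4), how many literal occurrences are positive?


Scan each clause for unnegated literals.
Clause 1: 1 positive; Clause 2: 1 positive; Clause 3: 2 positive; Clause 4: 2 positive; Clause 5: 2 positive; Clause 6: 1 positive.
Total positive literal occurrences = 9.

9


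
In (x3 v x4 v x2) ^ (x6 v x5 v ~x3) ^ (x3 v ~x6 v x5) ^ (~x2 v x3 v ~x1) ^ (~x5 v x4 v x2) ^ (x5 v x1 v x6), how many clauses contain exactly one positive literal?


A definite clause has exactly one positive literal.
Clause 1: 3 positive -> not definite
Clause 2: 2 positive -> not definite
Clause 3: 2 positive -> not definite
Clause 4: 1 positive -> definite
Clause 5: 2 positive -> not definite
Clause 6: 3 positive -> not definite
Definite clause count = 1.

1


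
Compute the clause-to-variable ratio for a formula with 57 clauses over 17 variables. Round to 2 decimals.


Clause-to-variable ratio = clauses / variables.
57 / 17 = 3.35.

3.35


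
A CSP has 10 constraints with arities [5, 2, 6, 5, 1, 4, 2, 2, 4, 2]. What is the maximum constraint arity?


The arities are: 5, 2, 6, 5, 1, 4, 2, 2, 4, 2.
Scan for the maximum value.
Maximum arity = 6.

6


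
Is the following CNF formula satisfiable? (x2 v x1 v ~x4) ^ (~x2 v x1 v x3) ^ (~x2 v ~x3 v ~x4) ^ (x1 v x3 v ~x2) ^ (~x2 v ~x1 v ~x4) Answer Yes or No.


Check all 16 possible truth assignments.
Number of satisfying assignments found: 9.
The formula is satisfiable.

Yes


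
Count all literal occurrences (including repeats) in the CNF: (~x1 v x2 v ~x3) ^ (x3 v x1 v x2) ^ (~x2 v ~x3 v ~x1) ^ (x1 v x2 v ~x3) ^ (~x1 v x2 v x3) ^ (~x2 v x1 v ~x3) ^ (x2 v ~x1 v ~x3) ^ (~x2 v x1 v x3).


Clause lengths: 3, 3, 3, 3, 3, 3, 3, 3.
Sum = 3 + 3 + 3 + 3 + 3 + 3 + 3 + 3 = 24.

24


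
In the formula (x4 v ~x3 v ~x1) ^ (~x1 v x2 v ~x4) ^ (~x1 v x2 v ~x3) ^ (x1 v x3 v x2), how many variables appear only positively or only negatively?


A pure literal appears in only one polarity across all clauses.
Pure literals: x2 (positive only).
Count = 1.

1


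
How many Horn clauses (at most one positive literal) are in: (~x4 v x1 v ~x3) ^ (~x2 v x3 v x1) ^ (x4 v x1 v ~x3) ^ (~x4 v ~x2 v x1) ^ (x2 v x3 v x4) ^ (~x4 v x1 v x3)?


A Horn clause has at most one positive literal.
Clause 1: 1 positive lit(s) -> Horn
Clause 2: 2 positive lit(s) -> not Horn
Clause 3: 2 positive lit(s) -> not Horn
Clause 4: 1 positive lit(s) -> Horn
Clause 5: 3 positive lit(s) -> not Horn
Clause 6: 2 positive lit(s) -> not Horn
Total Horn clauses = 2.

2


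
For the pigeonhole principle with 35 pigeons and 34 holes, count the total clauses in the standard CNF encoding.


The PHP encoding has two parts:
1) At-least-one-hole clauses: 35 (one per pigeon, each with 34 literals).
2) At-most-one-pigeon-per-hole clauses: 34 holes * C(35,2) = 34 * 595 = 20230.
Total clauses = 35 + 20230 = 20265.

20265


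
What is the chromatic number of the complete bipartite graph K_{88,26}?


K_{88,26} is bipartite by definition: the two parts are independent sets, with every edge crossing between them.
Color all vertices in one part with color 1 and all vertices in the other part with color 2.
Since the graph has at least one edge, one color does not suffice.
Chromatic number = 2.

2


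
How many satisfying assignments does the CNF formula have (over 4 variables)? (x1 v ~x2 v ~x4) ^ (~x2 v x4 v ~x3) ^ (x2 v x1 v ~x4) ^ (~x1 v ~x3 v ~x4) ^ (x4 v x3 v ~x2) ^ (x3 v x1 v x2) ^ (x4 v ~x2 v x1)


Enumerate all 16 truth assignments over 4 variables.
Test each against every clause.
Satisfying assignments found: 5.

5


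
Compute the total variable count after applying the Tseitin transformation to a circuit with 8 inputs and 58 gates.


The Tseitin transformation introduces one auxiliary variable per gate.
Total variables = inputs + gates = 8 + 58 = 66.

66


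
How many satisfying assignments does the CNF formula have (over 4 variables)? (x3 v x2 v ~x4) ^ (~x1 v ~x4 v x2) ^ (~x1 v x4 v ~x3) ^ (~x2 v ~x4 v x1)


Enumerate all 16 truth assignments over 4 variables.
Test each against every clause.
Satisfying assignments found: 9.

9


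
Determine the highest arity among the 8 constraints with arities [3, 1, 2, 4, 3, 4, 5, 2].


The arities are: 3, 1, 2, 4, 3, 4, 5, 2.
Scan for the maximum value.
Maximum arity = 5.

5


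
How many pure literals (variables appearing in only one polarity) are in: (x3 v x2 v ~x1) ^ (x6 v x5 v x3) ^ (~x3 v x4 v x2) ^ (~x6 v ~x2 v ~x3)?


A pure literal appears in only one polarity across all clauses.
Pure literals: x1 (negative only), x4 (positive only), x5 (positive only).
Count = 3.

3


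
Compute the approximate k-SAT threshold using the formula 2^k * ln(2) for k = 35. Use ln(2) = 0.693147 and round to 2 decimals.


Using the asymptotic formula: threshold ~ 2^k * ln(2).
2^35 = 34359738368.
34359738368 * 0.693147 = 23816349570.56.

23816349570.56


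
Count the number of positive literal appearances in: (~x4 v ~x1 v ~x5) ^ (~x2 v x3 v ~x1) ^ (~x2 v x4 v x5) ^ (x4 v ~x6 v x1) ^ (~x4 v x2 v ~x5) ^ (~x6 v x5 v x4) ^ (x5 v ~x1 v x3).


Scan each clause for unnegated literals.
Clause 1: 0 positive; Clause 2: 1 positive; Clause 3: 2 positive; Clause 4: 2 positive; Clause 5: 1 positive; Clause 6: 2 positive; Clause 7: 2 positive.
Total positive literal occurrences = 10.

10


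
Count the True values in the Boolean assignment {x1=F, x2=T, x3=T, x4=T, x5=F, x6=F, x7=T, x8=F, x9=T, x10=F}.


The weight is the number of variables assigned True.
True variables: x2, x3, x4, x7, x9.
Weight = 5.

5


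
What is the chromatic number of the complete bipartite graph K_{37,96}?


K_{37,96} is bipartite by definition: the two parts are independent sets, with every edge crossing between them.
Color all vertices in one part with color 1 and all vertices in the other part with color 2.
Since the graph has at least one edge, one color does not suffice.
Chromatic number = 2.

2


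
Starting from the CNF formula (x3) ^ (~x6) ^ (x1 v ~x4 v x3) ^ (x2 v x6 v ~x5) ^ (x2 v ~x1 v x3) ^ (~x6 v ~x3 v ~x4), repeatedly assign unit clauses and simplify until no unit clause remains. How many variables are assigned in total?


Unit propagation repeatedly assigns the literal in any unit clause, then simplifies.
Assignments in order: x3 = T, x6 = F.
No further unit clauses remain.
Total variables assigned = 2.

2


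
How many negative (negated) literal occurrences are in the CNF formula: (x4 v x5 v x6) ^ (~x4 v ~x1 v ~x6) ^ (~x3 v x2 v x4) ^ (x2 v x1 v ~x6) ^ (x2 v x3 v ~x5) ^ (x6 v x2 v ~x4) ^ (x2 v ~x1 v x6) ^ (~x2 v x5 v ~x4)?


Scan each clause for negated literals.
Clause 1: 0 negative; Clause 2: 3 negative; Clause 3: 1 negative; Clause 4: 1 negative; Clause 5: 1 negative; Clause 6: 1 negative; Clause 7: 1 negative; Clause 8: 2 negative.
Total negative literal occurrences = 10.

10


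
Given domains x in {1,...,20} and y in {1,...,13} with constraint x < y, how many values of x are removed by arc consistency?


For the constraint x < y, x needs a supporting value in y's domain.
x can be at most 12 (one less than y's maximum).
Valid x values from domain: 12 out of 20.
Pruned = 20 - 12 = 8.

8


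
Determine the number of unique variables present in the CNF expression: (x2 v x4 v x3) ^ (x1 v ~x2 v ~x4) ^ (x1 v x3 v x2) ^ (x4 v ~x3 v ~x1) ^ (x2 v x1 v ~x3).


Identify each distinct variable in the formula.
Variables found: x1, x2, x3, x4.
Total distinct variables = 4.

4


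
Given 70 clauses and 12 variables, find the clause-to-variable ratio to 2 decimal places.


Clause-to-variable ratio = clauses / variables.
70 / 12 = 5.83.

5.83


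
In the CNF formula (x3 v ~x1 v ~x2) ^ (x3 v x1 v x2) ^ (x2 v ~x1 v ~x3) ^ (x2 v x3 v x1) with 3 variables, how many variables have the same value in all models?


Find all satisfying assignments: 5 model(s).
Check which variables have the same value in every model.
No variable is fixed across all models.
Backbone size = 0.

0


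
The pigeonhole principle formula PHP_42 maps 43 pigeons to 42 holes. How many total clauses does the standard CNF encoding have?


The PHP encoding has two parts:
1) At-least-one-hole clauses: 43 (one per pigeon, each with 42 literals).
2) At-most-one-pigeon-per-hole clauses: 42 holes * C(43,2) = 42 * 903 = 37926.
Total clauses = 43 + 37926 = 37969.

37969


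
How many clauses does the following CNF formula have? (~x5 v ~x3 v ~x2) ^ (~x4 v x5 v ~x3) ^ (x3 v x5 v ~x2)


Each group enclosed in parentheses joined by ^ is one clause.
Counting the conjuncts: 3 clauses.

3


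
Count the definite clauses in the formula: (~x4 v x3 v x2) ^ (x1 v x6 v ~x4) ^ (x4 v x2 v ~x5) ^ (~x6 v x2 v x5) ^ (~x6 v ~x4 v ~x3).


A definite clause has exactly one positive literal.
Clause 1: 2 positive -> not definite
Clause 2: 2 positive -> not definite
Clause 3: 2 positive -> not definite
Clause 4: 2 positive -> not definite
Clause 5: 0 positive -> not definite
Definite clause count = 0.

0


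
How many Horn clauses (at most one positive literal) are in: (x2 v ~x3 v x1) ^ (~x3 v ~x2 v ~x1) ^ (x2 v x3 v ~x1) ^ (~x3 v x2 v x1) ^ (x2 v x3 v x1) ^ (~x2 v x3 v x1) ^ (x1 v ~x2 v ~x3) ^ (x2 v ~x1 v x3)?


A Horn clause has at most one positive literal.
Clause 1: 2 positive lit(s) -> not Horn
Clause 2: 0 positive lit(s) -> Horn
Clause 3: 2 positive lit(s) -> not Horn
Clause 4: 2 positive lit(s) -> not Horn
Clause 5: 3 positive lit(s) -> not Horn
Clause 6: 2 positive lit(s) -> not Horn
Clause 7: 1 positive lit(s) -> Horn
Clause 8: 2 positive lit(s) -> not Horn
Total Horn clauses = 2.

2


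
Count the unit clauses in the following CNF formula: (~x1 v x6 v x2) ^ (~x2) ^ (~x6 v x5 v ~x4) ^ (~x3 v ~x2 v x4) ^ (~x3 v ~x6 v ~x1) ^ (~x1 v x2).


A unit clause contains exactly one literal.
Unit clauses found: (~x2).
Count = 1.

1


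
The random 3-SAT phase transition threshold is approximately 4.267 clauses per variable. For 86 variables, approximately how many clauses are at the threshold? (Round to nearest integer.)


The 3-SAT phase transition occurs at approximately 4.267 clauses per variable.
m = 4.267 * 86 = 366.962.
Rounded to nearest integer: 367.

367


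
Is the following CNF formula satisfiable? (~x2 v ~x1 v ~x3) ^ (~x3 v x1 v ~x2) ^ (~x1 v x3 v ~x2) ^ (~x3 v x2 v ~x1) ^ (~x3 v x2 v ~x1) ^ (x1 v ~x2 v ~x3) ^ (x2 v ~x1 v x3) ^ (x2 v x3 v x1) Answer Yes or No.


Check all 8 possible truth assignments.
Number of satisfying assignments found: 2.
The formula is satisfiable.

Yes


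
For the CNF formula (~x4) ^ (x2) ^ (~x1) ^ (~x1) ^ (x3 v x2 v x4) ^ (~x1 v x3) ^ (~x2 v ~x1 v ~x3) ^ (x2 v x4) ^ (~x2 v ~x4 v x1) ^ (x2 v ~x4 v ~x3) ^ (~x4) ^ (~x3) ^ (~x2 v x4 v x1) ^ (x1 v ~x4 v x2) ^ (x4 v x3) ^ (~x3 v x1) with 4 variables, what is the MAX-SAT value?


Enumerate all 16 truth assignments.
For each, count how many of the 16 clauses are satisfied.
The formula is not fully satisfiable, so the maximum is below 16.
Maximum simultaneously satisfiable clauses = 14.

14


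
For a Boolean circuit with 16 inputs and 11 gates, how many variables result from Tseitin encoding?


The Tseitin transformation introduces one auxiliary variable per gate.
Total variables = inputs + gates = 16 + 11 = 27.

27


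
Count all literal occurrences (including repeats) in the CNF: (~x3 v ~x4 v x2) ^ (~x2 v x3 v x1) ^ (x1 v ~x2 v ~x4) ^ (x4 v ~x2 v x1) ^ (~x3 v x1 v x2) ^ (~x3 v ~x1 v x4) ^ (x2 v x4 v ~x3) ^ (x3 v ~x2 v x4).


Clause lengths: 3, 3, 3, 3, 3, 3, 3, 3.
Sum = 3 + 3 + 3 + 3 + 3 + 3 + 3 + 3 = 24.

24


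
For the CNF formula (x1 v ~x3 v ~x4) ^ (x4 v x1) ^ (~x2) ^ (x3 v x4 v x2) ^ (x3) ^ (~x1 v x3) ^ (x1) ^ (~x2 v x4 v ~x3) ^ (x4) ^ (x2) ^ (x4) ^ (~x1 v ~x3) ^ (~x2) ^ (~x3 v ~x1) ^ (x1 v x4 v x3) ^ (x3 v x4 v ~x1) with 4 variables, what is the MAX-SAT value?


Enumerate all 16 truth assignments.
For each, count how many of the 16 clauses are satisfied.
The formula is not fully satisfiable, so the maximum is below 16.
Maximum simultaneously satisfiable clauses = 13.

13


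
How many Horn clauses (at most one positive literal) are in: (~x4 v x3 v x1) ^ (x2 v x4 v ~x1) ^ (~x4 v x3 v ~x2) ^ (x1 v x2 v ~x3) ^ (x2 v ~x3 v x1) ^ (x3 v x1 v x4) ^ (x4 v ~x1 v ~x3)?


A Horn clause has at most one positive literal.
Clause 1: 2 positive lit(s) -> not Horn
Clause 2: 2 positive lit(s) -> not Horn
Clause 3: 1 positive lit(s) -> Horn
Clause 4: 2 positive lit(s) -> not Horn
Clause 5: 2 positive lit(s) -> not Horn
Clause 6: 3 positive lit(s) -> not Horn
Clause 7: 1 positive lit(s) -> Horn
Total Horn clauses = 2.

2


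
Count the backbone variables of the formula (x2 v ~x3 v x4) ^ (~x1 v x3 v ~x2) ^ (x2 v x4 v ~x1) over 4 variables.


Find all satisfying assignments: 11 model(s).
Check which variables have the same value in every model.
No variable is fixed across all models.
Backbone size = 0.

0


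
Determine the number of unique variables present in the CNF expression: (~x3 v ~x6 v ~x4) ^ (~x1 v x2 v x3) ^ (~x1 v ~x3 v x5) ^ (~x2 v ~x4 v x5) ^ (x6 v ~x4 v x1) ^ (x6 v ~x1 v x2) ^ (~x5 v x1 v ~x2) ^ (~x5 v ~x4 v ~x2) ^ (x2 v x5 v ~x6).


Identify each distinct variable in the formula.
Variables found: x1, x2, x3, x4, x5, x6.
Total distinct variables = 6.

6


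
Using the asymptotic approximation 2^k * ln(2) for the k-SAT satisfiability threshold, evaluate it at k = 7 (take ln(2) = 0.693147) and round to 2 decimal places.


Using the asymptotic formula: threshold ~ 2^k * ln(2).
2^7 = 128.
128 * 0.693147 = 88.72.

88.72


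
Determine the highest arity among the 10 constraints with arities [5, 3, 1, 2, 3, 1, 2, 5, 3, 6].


The arities are: 5, 3, 1, 2, 3, 1, 2, 5, 3, 6.
Scan for the maximum value.
Maximum arity = 6.

6


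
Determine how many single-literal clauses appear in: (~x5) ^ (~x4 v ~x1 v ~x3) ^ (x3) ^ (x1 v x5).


A unit clause contains exactly one literal.
Unit clauses found: (~x5), (x3).
Count = 2.

2


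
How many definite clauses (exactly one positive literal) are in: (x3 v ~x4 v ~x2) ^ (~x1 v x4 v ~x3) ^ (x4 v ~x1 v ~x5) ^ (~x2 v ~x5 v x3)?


A definite clause has exactly one positive literal.
Clause 1: 1 positive -> definite
Clause 2: 1 positive -> definite
Clause 3: 1 positive -> definite
Clause 4: 1 positive -> definite
Definite clause count = 4.

4


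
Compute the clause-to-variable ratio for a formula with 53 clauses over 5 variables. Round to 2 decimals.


Clause-to-variable ratio = clauses / variables.
53 / 5 = 10.6.

10.6


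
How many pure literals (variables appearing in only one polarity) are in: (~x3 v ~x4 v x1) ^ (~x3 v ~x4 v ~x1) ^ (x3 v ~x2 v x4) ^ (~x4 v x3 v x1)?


A pure literal appears in only one polarity across all clauses.
Pure literals: x2 (negative only).
Count = 1.

1


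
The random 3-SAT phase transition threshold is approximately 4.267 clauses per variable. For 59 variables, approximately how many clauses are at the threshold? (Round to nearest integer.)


The 3-SAT phase transition occurs at approximately 4.267 clauses per variable.
m = 4.267 * 59 = 251.753.
Rounded to nearest integer: 252.

252


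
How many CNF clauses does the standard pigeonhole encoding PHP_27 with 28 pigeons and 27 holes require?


The PHP encoding has two parts:
1) At-least-one-hole clauses: 28 (one per pigeon, each with 27 literals).
2) At-most-one-pigeon-per-hole clauses: 27 holes * C(28,2) = 27 * 378 = 10206.
Total clauses = 28 + 10206 = 10234.

10234


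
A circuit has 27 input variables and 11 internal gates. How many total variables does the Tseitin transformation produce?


The Tseitin transformation introduces one auxiliary variable per gate.
Total variables = inputs + gates = 27 + 11 = 38.

38


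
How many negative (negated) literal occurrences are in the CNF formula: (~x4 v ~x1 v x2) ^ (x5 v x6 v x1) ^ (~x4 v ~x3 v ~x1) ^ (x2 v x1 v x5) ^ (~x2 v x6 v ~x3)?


Scan each clause for negated literals.
Clause 1: 2 negative; Clause 2: 0 negative; Clause 3: 3 negative; Clause 4: 0 negative; Clause 5: 2 negative.
Total negative literal occurrences = 7.

7
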